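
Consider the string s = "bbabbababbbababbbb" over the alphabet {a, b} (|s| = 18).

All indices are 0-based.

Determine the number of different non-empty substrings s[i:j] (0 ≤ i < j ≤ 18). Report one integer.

rank→(start, suffix):
  0 → (5, 'ababbbababbbb')
  1 → (11, 'ababbbb')
  2 → (2, 'abbababbbababbbb')
  3 → (7, 'abbbababbbb')
  4 → (13, 'abbbb')
  5 → (17, 'b')
  6 → (4, 'bababbbababbbb')
  7 → (10, 'bababbbb')
  8 → (1, 'babbababbbababbbb')
  9 → (6, 'babbbababbbb')
  10 → (12, 'babbbb')
  11 → (16, 'bb')
  12 → (3, 'bbababbbababbbb')
  13 → (9, 'bbababbbb')
  14 → (0, 'bbabbababbbababbbb')
  15 → (15, 'bbb')
  16 → (8, 'bbbababbbb')
  17 → (14, 'bbbb')

SA = [5, 11, 2, 7, 13, 17, 4, 10, 1, 6, 12, 16, 3, 9, 0, 15, 8, 14]
rank  pair      lcp
   1  s[5:],s[11:]  6  'ababbb'
   2  s[11:],s[2:]  2  'ab'
   3  s[2:],s[7:]  3  'abb'
   4  s[7:],s[13:]  4  'abbb'
   5  s[13:],s[17:]  0  ''
   6  s[17:],s[4:]  1  'b'
   7  s[4:],s[10:]  7  'bababbb'
   8  s[10:],s[1:]  3  'bab'
   9  s[1:],s[6:]  4  'babb'
  10  s[6:],s[12:]  5  'babbb'
  11  s[12:],s[16:]  1  'b'
  12  s[16:],s[3:]  2  'bb'
  13  s[3:],s[9:]  8  'bbababbb'
  14  s[9:],s[0:]  4  'bbab'
  15  s[0:],s[15:]  2  'bb'
  16  s[15:],s[8:]  3  'bbb'
  17  s[8:],s[14:]  3  'bbb'

n(n+1)/2 = 18·19/2 = 171
Σ LCP = 0 + 6 + 2 + 3 + 4 + 0 + 1 + 7 + 3 + 4 + 5 + 1 + 2 + 8 + 4 + 2 + 3 + 3 = 58
distinct = 171 − 58 = 113

113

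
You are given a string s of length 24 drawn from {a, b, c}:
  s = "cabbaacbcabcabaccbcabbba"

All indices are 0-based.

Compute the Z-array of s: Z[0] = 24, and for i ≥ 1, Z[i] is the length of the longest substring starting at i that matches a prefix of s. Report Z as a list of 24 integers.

[24, 0, 0, 0, 0, 0, 1, 0, 3, 0, 0, 3, 0, 0, 0, 1, 1, 0, 4, 0, 0, 0, 0, 0]

Z[0]=24
i=1: i≥r, start 0; Z[1]=0
i=2: i≥r, start 0; Z[2]=0
i=3: i≥r, start 0; Z[3]=0
i=4: i≥r, start 0; Z[4]=0
i=5: i≥r, start 0; Z[5]=0
i=6: i≥r, start 0; Z[6]=1 extend→box=[6,7)
i=7: i≥r, start 0; Z[7]=0
i=8: i≥r, start 0; Z[8]=3 extend→box=[8,11)
i=9: min(r-i=2, Z[1]=0)=0; Z[9]=0
i=10: min(r-i=1, Z[2]=0)=0; Z[10]=0
i=11: i≥r, start 0; Z[11]=3 extend→box=[11,14)
i=12: min(r-i=2, Z[1]=0)=0; Z[12]=0
i=13: min(r-i=1, Z[2]=0)=0; Z[13]=0
i=14: i≥r, start 0; Z[14]=0
i=15: i≥r, start 0; Z[15]=1 extend→box=[15,16)
i=16: i≥r, start 0; Z[16]=1 extend→box=[16,17)
i=17: i≥r, start 0; Z[17]=0
i=18: i≥r, start 0; Z[18]=4 extend→box=[18,22)
i=19: min(r-i=3, Z[1]=0)=0; Z[19]=0
i=20: min(r-i=2, Z[2]=0)=0; Z[20]=0
i=21: min(r-i=1, Z[3]=0)=0; Z[21]=0
i=22: i≥r, start 0; Z[22]=0
i=23: i≥r, start 0; Z[23]=0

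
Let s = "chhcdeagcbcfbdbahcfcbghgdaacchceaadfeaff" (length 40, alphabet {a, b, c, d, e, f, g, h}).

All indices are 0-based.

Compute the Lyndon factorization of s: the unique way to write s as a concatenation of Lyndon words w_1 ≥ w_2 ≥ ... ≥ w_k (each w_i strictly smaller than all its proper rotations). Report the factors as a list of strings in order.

emit factor 1: 'chh' (i=0, period=3)
emit factor 2: 'cde' (i=3, period=3)
emit factor 3: 'agcbcfbdbahcfcbghgd' (i=6, period=19)
emit factor 4: 'aacchceaadfeaff' (i=25, period=15)

["chh", "cde", "agcbcfbdbahcfcbghgd", "aacchceaadfeaff"]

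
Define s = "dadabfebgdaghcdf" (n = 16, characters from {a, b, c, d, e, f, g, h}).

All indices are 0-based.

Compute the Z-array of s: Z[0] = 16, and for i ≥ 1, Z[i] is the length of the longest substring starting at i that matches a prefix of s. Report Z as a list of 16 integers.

[16, 0, 2, 0, 0, 0, 0, 0, 0, 2, 0, 0, 0, 0, 1, 0]

Z[0]=16
i=1: i≥r, start 0; Z[1]=0
i=2: i≥r, start 0; Z[2]=2 grow→box=[2,4)
i=3: min(r-i=1, Z[1]=0)=0; Z[3]=0
i=4: i≥r, start 0; Z[4]=0
i=5: i≥r, start 0; Z[5]=0
i=6: i≥r, start 0; Z[6]=0
i=7: i≥r, start 0; Z[7]=0
i=8: i≥r, start 0; Z[8]=0
i=9: i≥r, start 0; Z[9]=2 grow→box=[9,11)
i=10: min(r-i=1, Z[1]=0)=0; Z[10]=0
i=11: i≥r, start 0; Z[11]=0
i=12: i≥r, start 0; Z[12]=0
i=13: i≥r, start 0; Z[13]=0
i=14: i≥r, start 0; Z[14]=1 grow→box=[14,15)
i=15: i≥r, start 0; Z[15]=0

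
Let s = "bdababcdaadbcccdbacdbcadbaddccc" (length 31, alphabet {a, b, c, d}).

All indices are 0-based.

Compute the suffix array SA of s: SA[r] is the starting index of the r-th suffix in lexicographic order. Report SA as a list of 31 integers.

[8, 2, 4, 17, 22, 9, 25, 3, 16, 24, 20, 11, 5, 0, 30, 21, 29, 28, 12, 13, 6, 14, 18, 7, 1, 15, 23, 19, 10, 27, 26]

sorted suffixes:
  #0 SA[0]=8  'aadbcccdbacdbcadbaddccc'
  #1 SA[1]=2  'ababcdaadbcccdbacdbcadbaddccc'
  #2 SA[2]=4  'abcdaadbcccdbacdbcadbaddccc'
  #3 SA[3]=17  'acdbcadbaddccc'
  #4 SA[4]=22  'adbaddccc'
  #5 SA[5]=9  'adbcccdbacdbcadbaddccc'
  #6 SA[6]=25  'addccc'
  #7 SA[7]=3  'babcdaadbcccdbacdbcadbaddccc'
  #8 SA[8]=16  'bacdbcadbaddccc'
  #9 SA[9]=24  'baddccc'
  #10 SA[10]=20  'bcadbaddccc'
  #11 SA[11]=11  'bcccdbacdbcadbaddccc'
  #12 SA[12]=5  'bcdaadbcccdbacdbcadbaddccc'
  #13 SA[13]=0  'bdababcdaadbcccdbacdbcadbaddccc'
  #14 SA[14]=30  'c'
  #15 SA[15]=21  'cadbaddccc'
  #16 SA[16]=29  'cc'
  #17 SA[17]=28  'ccc'
  #18 SA[18]=12  'cccdbacdbcadbaddccc'
  #19 SA[19]=13  'ccdbacdbcadbaddccc'
  #20 SA[20]=6  'cdaadbcccdbacdbcadbaddccc'
  #21 SA[21]=14  'cdbacdbcadbaddccc'
  #22 SA[22]=18  'cdbcadbaddccc'
  #23 SA[23]=7  'daadbcccdbacdbcadbaddccc'
  #24 SA[24]=1  'dababcdaadbcccdbacdbcadbaddccc'
  #25 SA[25]=15  'dbacdbcadbaddccc'
  #26 SA[26]=23  'dbaddccc'
  #27 SA[27]=19  'dbcadbaddccc'
  #28 SA[28]=10  'dbcccdbacdbcadbaddccc'
  #29 SA[29]=27  'dccc'
  #30 SA[30]=26  'ddccc'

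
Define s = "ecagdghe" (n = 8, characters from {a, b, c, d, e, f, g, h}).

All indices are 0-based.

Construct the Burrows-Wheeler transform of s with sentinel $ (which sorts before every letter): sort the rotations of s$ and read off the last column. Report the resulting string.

ecegh$adg

rank  rotation   last
    0  $ecagdghe  e
    1  agdghe$ec  c
    2  cagdghe$e  e
    3  dghe$ecag  g
    4  e$ecagdgh  h
    5  ecagdghe$  $
    6  gdghe$eca  a
    7  ghe$ecagd  d
    8  he$ecagdg  g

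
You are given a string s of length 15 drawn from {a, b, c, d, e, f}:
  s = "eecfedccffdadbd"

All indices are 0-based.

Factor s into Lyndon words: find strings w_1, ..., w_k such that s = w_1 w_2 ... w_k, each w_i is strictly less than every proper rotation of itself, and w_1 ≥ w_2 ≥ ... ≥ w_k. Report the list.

["e", "e", "cfed", "ccffd", "adbd"]

emit factor 1: 'e' (i=0, period=1)
emit factor 2: 'e' (i=1, period=1)
emit factor 3: 'cfed' (i=2, period=4)
emit factor 4: 'ccffd' (i=6, period=5)
emit factor 5: 'adbd' (i=11, period=4)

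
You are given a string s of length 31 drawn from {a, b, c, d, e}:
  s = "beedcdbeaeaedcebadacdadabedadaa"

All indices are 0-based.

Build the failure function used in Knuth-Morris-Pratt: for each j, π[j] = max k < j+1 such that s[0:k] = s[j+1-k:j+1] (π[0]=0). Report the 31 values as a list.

π[0] = 0
j=1 s[j]='e': π[1]=0 (border '')
j=2 s[j]='e': π[2]=0 (border '')
j=3 s[j]='d': π[3]=0 (border '')
j=4 s[j]='c': π[4]=0 (border '')
j=5 s[j]='d': π[5]=0 (border '')
j=6 s[j]='b': π[6]=1 (border 'b')
j=7 s[j]='e': π[7]=2 (border 'be')
j=8 s[j]='a': k: 2→0; π[8]=0 (border '')
j=9 s[j]='e': π[9]=0 (border '')
j=10 s[j]='a': π[10]=0 (border '')
j=11 s[j]='e': π[11]=0 (border '')
j=12 s[j]='d': π[12]=0 (border '')
j=13 s[j]='c': π[13]=0 (border '')
j=14 s[j]='e': π[14]=0 (border '')
j=15 s[j]='b': π[15]=1 (border 'b')
j=16 s[j]='a': k: 1→0; π[16]=0 (border '')
j=17 s[j]='d': π[17]=0 (border '')
j=18 s[j]='a': π[18]=0 (border '')
j=19 s[j]='c': π[19]=0 (border '')
j=20 s[j]='d': π[20]=0 (border '')
j=21 s[j]='a': π[21]=0 (border '')
j=22 s[j]='d': π[22]=0 (border '')
j=23 s[j]='a': π[23]=0 (border '')
j=24 s[j]='b': π[24]=1 (border 'b')
j=25 s[j]='e': π[25]=2 (border 'be')
j=26 s[j]='d': k: 2→0; π[26]=0 (border '')
j=27 s[j]='a': π[27]=0 (border '')
j=28 s[j]='d': π[28]=0 (border '')
j=29 s[j]='a': π[29]=0 (border '')
j=30 s[j]='a': π[30]=0 (border '')

[0, 0, 0, 0, 0, 0, 1, 2, 0, 0, 0, 0, 0, 0, 0, 1, 0, 0, 0, 0, 0, 0, 0, 0, 1, 2, 0, 0, 0, 0, 0]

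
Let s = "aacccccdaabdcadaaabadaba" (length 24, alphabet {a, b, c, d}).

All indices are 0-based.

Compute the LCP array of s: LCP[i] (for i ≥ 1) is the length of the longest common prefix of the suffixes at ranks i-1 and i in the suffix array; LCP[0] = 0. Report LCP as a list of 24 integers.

sorted suffixes:
  #0 SA[0]=23  'a'
  #1 SA[1]=15  'aaabadaba'
  #2 SA[2]=16  'aabadaba'
  #3 SA[3]=8  'aabdcadaaabadaba'
  #4 SA[4]=0  'aacccccdaabdcadaaabadaba'
  #5 SA[5]=21  'aba'
  #6 SA[6]=17  'abadaba'
  #7 SA[7]=9  'abdcadaaabadaba'
  #8 SA[8]=1  'acccccdaabdcadaaabadaba'
  #9 SA[9]=13  'adaaabadaba'
  #10 SA[10]=19  'adaba'
  #11 SA[11]=22  'ba'
  #12 SA[12]=18  'badaba'
  #13 SA[13]=10  'bdcadaaabadaba'
  #14 SA[14]=12  'cadaaabadaba'
  #15 SA[15]=2  'cccccdaabdcadaaabadaba'
  #16 SA[16]=3  'ccccdaabdcadaaabadaba'
  #17 SA[17]=4  'cccdaabdcadaaabadaba'
  #18 SA[18]=5  'ccdaabdcadaaabadaba'
  #19 SA[19]=6  'cdaabdcadaaabadaba'
  #20 SA[20]=14  'daaabadaba'
  #21 SA[21]=7  'daabdcadaaabadaba'
  #22 SA[22]=20  'daba'
  #23 SA[23]=11  'dcadaaabadaba'

SA = [23, 15, 16, 8, 0, 21, 17, 9, 1, 13, 19, 22, 18, 10, 12, 2, 3, 4, 5, 6, 14, 7, 20, 11]
i: (SA[i-1],SA[i]) lcp shared
  1: (23,15) 1 'a'
  2: (15,16) 2 'aa'
  3: (16,8) 3 'aab'
  4: (8,0) 2 'aa'
  5: (0,21) 1 'a'
  6: (21,17) 3 'aba'
  7: (17,9) 2 'ab'
  8: (9,1) 1 'a'
  9: (1,13) 1 'a'
  10: (13,19) 3 'ada'
  11: (19,22) 0 ''
  12: (22,18) 2 'ba'
  13: (18,10) 1 'b'
  14: (10,12) 0 ''
  15: (12,2) 1 'c'
  16: (2,3) 4 'cccc'
  17: (3,4) 3 'ccc'
  18: (4,5) 2 'cc'
  19: (5,6) 1 'c'
  20: (6,14) 0 ''
  21: (14,7) 3 'daa'
  22: (7,20) 2 'da'
  23: (20,11) 1 'd'

[0, 1, 2, 3, 2, 1, 3, 2, 1, 1, 3, 0, 2, 1, 0, 1, 4, 3, 2, 1, 0, 3, 2, 1]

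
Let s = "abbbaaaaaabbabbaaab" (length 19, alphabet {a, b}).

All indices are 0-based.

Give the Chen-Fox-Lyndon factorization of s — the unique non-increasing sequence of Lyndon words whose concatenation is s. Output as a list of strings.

emit factor 1: 'abbb' (i=0, period=4)
emit factor 2: 'aaaaaabbabbaaab' (i=4, period=15)

["abbb", "aaaaaabbabbaaab"]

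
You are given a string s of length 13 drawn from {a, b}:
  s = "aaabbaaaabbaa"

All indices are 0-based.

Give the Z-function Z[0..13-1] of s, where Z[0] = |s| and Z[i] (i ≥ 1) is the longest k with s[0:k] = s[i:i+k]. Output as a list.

[13, 2, 1, 0, 0, 3, 7, 2, 1, 0, 0, 2, 1]

Z[0]=13
i=1: fresh scan; Z[1]=2 grow→box=[1,3)
i=2: min(r-i=1, Z[1]=2)=1; Z[2]=1
i=3: fresh scan; Z[3]=0
i=4: fresh scan; Z[4]=0
i=5: fresh scan; Z[5]=3 grow→box=[5,8)
i=6: min(r-i=2, Z[1]=2)=2; Z[6]=7 grow→box=[6,13)
i=7: min(r-i=6, Z[1]=2)=2; Z[7]=2
i=8: min(r-i=5, Z[2]=1)=1; Z[8]=1
i=9: min(r-i=4, Z[3]=0)=0; Z[9]=0
i=10: min(r-i=3, Z[4]=0)=0; Z[10]=0
i=11: min(r-i=2, Z[5]=3)=2; Z[11]=2
i=12: min(r-i=1, Z[6]=7)=1; Z[12]=1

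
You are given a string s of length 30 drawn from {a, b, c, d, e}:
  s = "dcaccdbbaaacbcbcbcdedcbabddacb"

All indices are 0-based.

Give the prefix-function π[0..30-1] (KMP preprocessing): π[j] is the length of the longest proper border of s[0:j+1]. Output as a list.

π[0] = 0
j=1 s[j]='c': π[1]=0 (border '')
j=2 s[j]='a': π[2]=0 (border '')
j=3 s[j]='c': π[3]=0 (border '')
j=4 s[j]='c': π[4]=0 (border '')
j=5 s[j]='d': π[5]=1 (border 'd')
j=6 s[j]='b': k: 1→0; π[6]=0 (border '')
j=7 s[j]='b': π[7]=0 (border '')
j=8 s[j]='a': π[8]=0 (border '')
j=9 s[j]='a': π[9]=0 (border '')
j=10 s[j]='a': π[10]=0 (border '')
j=11 s[j]='c': π[11]=0 (border '')
j=12 s[j]='b': π[12]=0 (border '')
j=13 s[j]='c': π[13]=0 (border '')
j=14 s[j]='b': π[14]=0 (border '')
j=15 s[j]='c': π[15]=0 (border '')
j=16 s[j]='b': π[16]=0 (border '')
j=17 s[j]='c': π[17]=0 (border '')
j=18 s[j]='d': π[18]=1 (border 'd')
j=19 s[j]='e': k: 1→0; π[19]=0 (border '')
j=20 s[j]='d': π[20]=1 (border 'd')
j=21 s[j]='c': π[21]=2 (border 'dc')
j=22 s[j]='b': k: 2→0; π[22]=0 (border '')
j=23 s[j]='a': π[23]=0 (border '')
j=24 s[j]='b': π[24]=0 (border '')
j=25 s[j]='d': π[25]=1 (border 'd')
j=26 s[j]='d': k: 1→0; π[26]=1 (border 'd')
j=27 s[j]='a': k: 1→0; π[27]=0 (border '')
j=28 s[j]='c': π[28]=0 (border '')
j=29 s[j]='b': π[29]=0 (border '')

[0, 0, 0, 0, 0, 1, 0, 0, 0, 0, 0, 0, 0, 0, 0, 0, 0, 0, 1, 0, 1, 2, 0, 0, 0, 1, 1, 0, 0, 0]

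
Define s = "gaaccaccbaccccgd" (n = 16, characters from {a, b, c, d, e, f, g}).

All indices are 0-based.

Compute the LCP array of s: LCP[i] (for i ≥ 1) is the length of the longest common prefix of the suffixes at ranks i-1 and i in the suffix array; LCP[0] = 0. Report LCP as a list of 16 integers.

[0, 1, 3, 3, 0, 0, 1, 1, 2, 2, 3, 2, 1, 0, 0, 1]

rank | idx | suffix
   0 |   1 | aaccaccbaccccgd
   1 |   2 | accaccbaccccgd
   2 |   5 | accbaccccgd
   3 |   9 | accccgd
   4 |   8 | baccccgd
   5 |   4 | caccbaccccgd
   6 |   7 | cbaccccgd
   7 |   3 | ccaccbaccccgd
   8 |   6 | ccbaccccgd
   9 |  10 | ccccgd
  10 |  11 | cccgd
  11 |  12 | ccgd
  12 |  13 | cgd
  13 |  15 | d
  14 |   0 | gaaccaccbaccccgd
  15 |  14 | gd

SA = [1, 2, 5, 9, 8, 4, 7, 3, 6, 10, 11, 12, 13, 15, 0, 14]
[i] adj suffixes → lcp
  [1] 1/2 → 1 ('a')
  [2] 2/5 → 3 ('acc')
  [3] 5/9 → 3 ('acc')
  [4] 9/8 → 0 ('')
  [5] 8/4 → 0 ('')
  [6] 4/7 → 1 ('c')
  [7] 7/3 → 1 ('c')
  [8] 3/6 → 2 ('cc')
  [9] 6/10 → 2 ('cc')
  [10] 10/11 → 3 ('ccc')
  [11] 11/12 → 2 ('cc')
  [12] 12/13 → 1 ('c')
  [13] 13/15 → 0 ('')
  [14] 15/0 → 0 ('')
  [15] 0/14 → 1 ('g')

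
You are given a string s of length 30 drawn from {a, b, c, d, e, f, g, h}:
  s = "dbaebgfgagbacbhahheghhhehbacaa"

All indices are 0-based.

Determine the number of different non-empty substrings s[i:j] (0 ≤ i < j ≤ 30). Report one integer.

435

rank | idx | suffix
   0 |  29 | a
   1 |  28 | aa
   2 |  26 | acaa
   3 |  11 | acbhahheghhhehbacaa
   4 |   2 | aebgfgagbacbhahheghhhehbacaa
   5 |   8 | agbacbhahheghhhehbacaa
   6 |  15 | ahheghhhehbacaa
   7 |  25 | bacaa
   8 |  10 | bacbhahheghhhehbacaa
   9 |   1 | baebgfgagbacbhahheghhhehbacaa
  10 |   4 | bgfgagbacbhahheghhhehbacaa
  11 |  13 | bhahheghhhehbacaa
  12 |  27 | caa
  13 |  12 | cbhahheghhhehbacaa
  14 |   0 | dbaebgfgagbacbhahheghhhehbacaa
  15 |   3 | ebgfgagbacbhahheghhhehbacaa
  16 |  18 | eghhhehbacaa
  17 |  23 | ehbacaa
  18 |   6 | fgagbacbhahheghhhehbacaa
  19 |   7 | gagbacbhahheghhhehbacaa
  20 |   9 | gbacbhahheghhhehbacaa
  21 |   5 | gfgagbacbhahheghhhehbacaa
  22 |  19 | ghhhehbacaa
  23 |  14 | hahheghhhehbacaa
  24 |  24 | hbacaa
  25 |  17 | heghhhehbacaa
  26 |  22 | hehbacaa
  27 |  16 | hheghhhehbacaa
  28 |  21 | hhehbacaa
  29 |  20 | hhhehbacaa

SA = [29, 28, 26, 11, 2, 8, 15, 25, 10, 1, 4, 13, 27, 12, 0, 3, 18, 23, 6, 7, 9, 5, 19, 14, 24, 17, 22, 16, 21, 20]
rank  pair      lcp
   1  s[29:],s[28:]  1  'a'
   2  s[28:],s[26:]  1  'a'
   3  s[26:],s[11:]  2  'ac'
   4  s[11:],s[2:]  1  'a'
   5  s[2:],s[8:]  1  'a'
   6  s[8:],s[15:]  1  'a'
   7  s[15:],s[25:]  0  ''
   8  s[25:],s[10:]  3  'bac'
   9  s[10:],s[1:]  2  'ba'
  10  s[1:],s[4:]  1  'b'
  11  s[4:],s[13:]  1  'b'
  12  s[13:],s[27:]  0  ''
  13  s[27:],s[12:]  1  'c'
  14  s[12:],s[0:]  0  ''
  15  s[0:],s[3:]  0  ''
  16  s[3:],s[18:]  1  'e'
  17  s[18:],s[23:]  1  'e'
  18  s[23:],s[6:]  0  ''
  19  s[6:],s[7:]  0  ''
  20  s[7:],s[9:]  1  'g'
  21  s[9:],s[5:]  1  'g'
  22  s[5:],s[19:]  1  'g'
  23  s[19:],s[14:]  0  ''
  24  s[14:],s[24:]  1  'h'
  25  s[24:],s[17:]  1  'h'
  26  s[17:],s[22:]  2  'he'
  27  s[22:],s[16:]  1  'h'
  28  s[16:],s[21:]  3  'hhe'
  29  s[21:],s[20:]  2  'hh'

n(n+1)/2 = 30·31/2 = 465
Σ LCP = 0 + 1 + 1 + 2 + 1 + 1 + 1 + 0 + 3 + 2 + 1 + 1 + 0 + 1 + 0 + 0 + 1 + 1 + 0 + 0 + 1 + 1 + 1 + 0 + 1 + 1 + 2 + 1 + 3 + 2 = 30
distinct = 465 − 30 = 435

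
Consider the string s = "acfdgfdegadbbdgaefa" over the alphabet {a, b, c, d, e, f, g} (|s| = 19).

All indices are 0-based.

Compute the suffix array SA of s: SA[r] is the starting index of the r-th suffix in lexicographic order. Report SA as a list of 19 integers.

rank | idx | suffix
   0 |  18 | a
   1 |   0 | acfdgfdegadbbdgaefa
   2 |   9 | adbbdgaefa
   3 |  15 | aefa
   4 |  11 | bbdgaefa
   5 |  12 | bdgaefa
   6 |   1 | cfdgfdegadbbdgaefa
   7 |  10 | dbbdgaefa
   8 |   6 | degadbbdgaefa
   9 |  13 | dgaefa
  10 |   3 | dgfdegadbbdgaefa
  11 |  16 | efa
  12 |   7 | egadbbdgaefa
  13 |  17 | fa
  14 |   5 | fdegadbbdgaefa
  15 |   2 | fdgfdegadbbdgaefa
  16 |   8 | gadbbdgaefa
  17 |  14 | gaefa
  18 |   4 | gfdegadbbdgaefa

[18, 0, 9, 15, 11, 12, 1, 10, 6, 13, 3, 16, 7, 17, 5, 2, 8, 14, 4]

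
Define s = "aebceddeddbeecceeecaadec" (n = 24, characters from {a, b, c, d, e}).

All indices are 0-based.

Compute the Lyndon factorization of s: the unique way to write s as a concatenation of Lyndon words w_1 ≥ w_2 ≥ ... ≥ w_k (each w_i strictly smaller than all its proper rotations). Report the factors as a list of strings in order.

emit factor 1: 'aebceddeddbeecceeec' (i=0, period=19)
emit factor 2: 'aadec' (i=19, period=5)

["aebceddeddbeecceeec", "aadec"]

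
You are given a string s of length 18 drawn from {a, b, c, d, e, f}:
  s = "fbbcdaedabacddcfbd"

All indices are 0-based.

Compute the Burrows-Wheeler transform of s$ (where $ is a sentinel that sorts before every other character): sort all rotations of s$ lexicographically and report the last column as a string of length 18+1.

ddbdafbfbadbecdca$c

rank  rotation             last
    0  $fbbcdaedabacddcfbd  d
    1  abacddcfbd$fbbcdaed  d
    2  acddcfbd$fbbcdaedab  b
    3  aedabacddcfbd$fbbcd  d
    4  bacddcfbd$fbbcdaeda  a
    5  bbcdaedabacddcfbd$f  f
    6  bcdaedabacddcfbd$fb  b
    7  bd$fbbcdaedabacddcf  f
    8  cdaedabacddcfbd$fbb  b
    9  cddcfbd$fbbcdaedaba  a
   10  cfbd$fbbcdaedabacdd  d
   11  d$fbbcdaedabacddcfb  b
   12  dabacddcfbd$fbbcdae  e
   13  daedabacddcfbd$fbbc  c
   14  dcfbd$fbbcdaedabacd  d
   15  ddcfbd$fbbcdaedabac  c
   16  edabacddcfbd$fbbcda  a
   17  fbbcdaedabacddcfbd$  $
   18  fbd$fbbcdaedabacddc  c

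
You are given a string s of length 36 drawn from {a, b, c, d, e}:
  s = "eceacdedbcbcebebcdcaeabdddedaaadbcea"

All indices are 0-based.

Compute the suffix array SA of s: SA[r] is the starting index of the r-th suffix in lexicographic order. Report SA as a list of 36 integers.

[35, 28, 29, 21, 3, 30, 19, 8, 15, 32, 10, 22, 13, 18, 9, 16, 4, 33, 1, 11, 27, 7, 31, 17, 23, 24, 25, 5, 34, 20, 2, 14, 12, 0, 26, 6]

rank | idx | suffix
   0 |  35 | a
   1 |  28 | aaadbcea
   2 |  29 | aadbcea
   3 |  21 | abdddedaaadbcea
   4 |   3 | acdedbcbcebebcdcaeabdddedaaadbcea
   5 |  30 | adbcea
   6 |  19 | aeabdddedaaadbcea
   7 |   8 | bcbcebebcdcaeabdddedaaadbcea
   8 |  15 | bcdcaeabdddedaaadbcea
   9 |  32 | bcea
  10 |  10 | bcebebcdcaeabdddedaaadbcea
  11 |  22 | bdddedaaadbcea
  12 |  13 | bebcdcaeabdddedaaadbcea
  13 |  18 | caeabdddedaaadbcea
  14 |   9 | cbcebebcdcaeabdddedaaadbcea
  15 |  16 | cdcaeabdddedaaadbcea
  16 |   4 | cdedbcbcebebcdcaeabdddedaaadbcea
  17 |  33 | cea
  18 |   1 | ceacdedbcbcebebcdcaeabdddedaaadbcea
  19 |  11 | cebebcdcaeabdddedaaadbcea
  20 |  27 | daaadbcea
  21 |   7 | dbcbcebebcdcaeabdddedaaadbcea
  22 |  31 | dbcea
  23 |  17 | dcaeabdddedaaadbcea
  24 |  23 | dddedaaadbcea
  25 |  24 | ddedaaadbcea
  26 |  25 | dedaaadbcea
  27 |   5 | dedbcbcebebcdcaeabdddedaaadbcea
  28 |  34 | ea
  29 |  20 | eabdddedaaadbcea
  30 |   2 | eacdedbcbcebebcdcaeabdddedaaadbcea
  31 |  14 | ebcdcaeabdddedaaadbcea
  32 |  12 | ebebcdcaeabdddedaaadbcea
  33 |   0 | eceacdedbcbcebebcdcaeabdddedaaadbcea
  34 |  26 | edaaadbcea
  35 |   6 | edbcbcebebcdcaeabdddedaaadbcea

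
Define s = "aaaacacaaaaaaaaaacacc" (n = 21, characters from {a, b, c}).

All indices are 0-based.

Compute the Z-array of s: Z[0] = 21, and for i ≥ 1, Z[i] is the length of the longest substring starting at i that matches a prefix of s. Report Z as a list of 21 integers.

[21, 3, 2, 1, 0, 1, 0, 4, 4, 4, 4, 4, 4, 7, 3, 2, 1, 0, 1, 0, 0]

Z[0]=21
i=1: fresh scan; Z[1]=3 scan→box=[1,4)
i=2: min(r-i=2, Z[1]=3)=2; Z[2]=2
i=3: min(r-i=1, Z[2]=2)=1; Z[3]=1
i=4: fresh scan; Z[4]=0
i=5: fresh scan; Z[5]=1 scan→box=[5,6)
i=6: fresh scan; Z[6]=0
i=7: fresh scan; Z[7]=4 scan→box=[7,11)
i=8: min(r-i=3, Z[1]=3)=3; Z[8]=4 scan→box=[8,12)
i=9: min(r-i=3, Z[1]=3)=3; Z[9]=4 scan→box=[9,13)
i=10: min(r-i=3, Z[1]=3)=3; Z[10]=4 scan→box=[10,14)
i=11: min(r-i=3, Z[1]=3)=3; Z[11]=4 scan→box=[11,15)
i=12: min(r-i=3, Z[1]=3)=3; Z[12]=4 scan→box=[12,16)
i=13: min(r-i=3, Z[1]=3)=3; Z[13]=7 scan→box=[13,20)
i=14: min(r-i=6, Z[1]=3)=3; Z[14]=3
i=15: min(r-i=5, Z[2]=2)=2; Z[15]=2
i=16: min(r-i=4, Z[3]=1)=1; Z[16]=1
i=17: min(r-i=3, Z[4]=0)=0; Z[17]=0
i=18: min(r-i=2, Z[5]=1)=1; Z[18]=1
i=19: min(r-i=1, Z[6]=0)=0; Z[19]=0
i=20: fresh scan; Z[20]=0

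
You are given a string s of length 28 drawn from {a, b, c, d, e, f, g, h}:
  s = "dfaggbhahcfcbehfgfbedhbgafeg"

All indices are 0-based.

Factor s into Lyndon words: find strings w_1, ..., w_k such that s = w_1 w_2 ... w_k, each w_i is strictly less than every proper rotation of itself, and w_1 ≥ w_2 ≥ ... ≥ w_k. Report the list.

["df", "aggbhahcfcbehfgfbedhbg", "afeg"]

emit factor 1: 'df' (i=0, period=2)
emit factor 2: 'aggbhahcfcbehfgfbedhbg' (i=2, period=22)
emit factor 3: 'afeg' (i=24, period=4)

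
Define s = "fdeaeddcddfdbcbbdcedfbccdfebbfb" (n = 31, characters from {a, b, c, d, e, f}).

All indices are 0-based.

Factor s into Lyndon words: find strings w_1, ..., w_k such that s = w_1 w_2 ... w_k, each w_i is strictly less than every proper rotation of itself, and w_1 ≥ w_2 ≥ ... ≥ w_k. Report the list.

emit factor 1: 'f' (i=0, period=1)
emit factor 2: 'de' (i=1, period=2)
emit factor 3: 'aeddcddfdbcbbdcedfbccdfebbfb' (i=3, period=28)

["f", "de", "aeddcddfdbcbbdcedfbccdfebbfb"]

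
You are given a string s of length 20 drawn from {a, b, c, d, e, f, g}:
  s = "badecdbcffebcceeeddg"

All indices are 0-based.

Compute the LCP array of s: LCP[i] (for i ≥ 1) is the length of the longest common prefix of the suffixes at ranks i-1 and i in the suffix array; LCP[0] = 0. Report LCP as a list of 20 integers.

rank | idx | suffix
   0 |   1 | adecdbcffebcceeeddg
   1 |   0 | badecdbcffebcceeeddg
   2 |  11 | bcceeeddg
   3 |   6 | bcffebcceeeddg
   4 |  12 | cceeeddg
   5 |   4 | cdbcffebcceeeddg
   6 |  13 | ceeeddg
   7 |   7 | cffebcceeeddg
   8 |   5 | dbcffebcceeeddg
   9 |  17 | ddg
  10 |   2 | decdbcffebcceeeddg
  11 |  18 | dg
  12 |  10 | ebcceeeddg
  13 |   3 | ecdbcffebcceeeddg
  14 |  16 | eddg
  15 |  15 | eeddg
  16 |  14 | eeeddg
  17 |   9 | febcceeeddg
  18 |   8 | ffebcceeeddg
  19 |  19 | g

SA = [1, 0, 11, 6, 12, 4, 13, 7, 5, 17, 2, 18, 10, 3, 16, 15, 14, 9, 8, 19]
i: (SA[i-1],SA[i]) lcp shared
  1: (1,0) 0 ''
  2: (0,11) 1 'b'
  3: (11,6) 2 'bc'
  4: (6,12) 0 ''
  5: (12,4) 1 'c'
  6: (4,13) 1 'c'
  7: (13,7) 1 'c'
  8: (7,5) 0 ''
  9: (5,17) 1 'd'
  10: (17,2) 1 'd'
  11: (2,18) 1 'd'
  12: (18,10) 0 ''
  13: (10,3) 1 'e'
  14: (3,16) 1 'e'
  15: (16,15) 1 'e'
  16: (15,14) 2 'ee'
  17: (14,9) 0 ''
  18: (9,8) 1 'f'
  19: (8,19) 0 ''

[0, 0, 1, 2, 0, 1, 1, 1, 0, 1, 1, 1, 0, 1, 1, 1, 2, 0, 1, 0]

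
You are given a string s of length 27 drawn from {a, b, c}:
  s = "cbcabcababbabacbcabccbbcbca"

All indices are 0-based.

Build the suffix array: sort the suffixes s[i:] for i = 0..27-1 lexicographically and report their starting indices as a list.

sorted suffixes:
  #0 SA[0]=26  'a'
  #1 SA[1]=6  'ababbabacbcabccbbcbca'
  #2 SA[2]=11  'abacbcabccbbcbca'
  #3 SA[3]=8  'abbabacbcabccbbcbca'
  #4 SA[4]=3  'abcababbabacbcabccbbcbca'
  #5 SA[5]=17  'abccbbcbca'
  #6 SA[6]=13  'acbcabccbbcbca'
  #7 SA[7]=10  'babacbcabccbbcbca'
  #8 SA[8]=7  'babbabacbcabccbbcbca'
  #9 SA[9]=12  'bacbcabccbbcbca'
  #10 SA[10]=9  'bbabacbcabccbbcbca'
  #11 SA[11]=21  'bbcbca'
  #12 SA[12]=24  'bca'
  #13 SA[13]=4  'bcababbabacbcabccbbcbca'
  #14 SA[14]=1  'bcabcababbabacbcabccbbcbca'
  #15 SA[15]=15  'bcabccbbcbca'
  #16 SA[16]=22  'bcbca'
  #17 SA[17]=18  'bccbbcbca'
  #18 SA[18]=25  'ca'
  #19 SA[19]=5  'cababbabacbcabccbbcbca'
  #20 SA[20]=2  'cabcababbabacbcabccbbcbca'
  #21 SA[21]=16  'cabccbbcbca'
  #22 SA[22]=20  'cbbcbca'
  #23 SA[23]=23  'cbca'
  #24 SA[24]=0  'cbcabcababbabacbcabccbbcbca'
  #25 SA[25]=14  'cbcabccbbcbca'
  #26 SA[26]=19  'ccbbcbca'

[26, 6, 11, 8, 3, 17, 13, 10, 7, 12, 9, 21, 24, 4, 1, 15, 22, 18, 25, 5, 2, 16, 20, 23, 0, 14, 19]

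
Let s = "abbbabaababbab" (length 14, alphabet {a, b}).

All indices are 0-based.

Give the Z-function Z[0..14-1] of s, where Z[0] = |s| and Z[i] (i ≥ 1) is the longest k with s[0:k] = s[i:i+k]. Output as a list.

Z[0]=14
i=1: i≥r, start 0; Z[1]=0
i=2: i≥r, start 0; Z[2]=0
i=3: i≥r, start 0; Z[3]=0
i=4: i≥r, start 0; Z[4]=2 grow→box=[4,6)
i=5: min(r-i=1, Z[1]=0)=0; Z[5]=0
i=6: i≥r, start 0; Z[6]=1 grow→box=[6,7)
i=7: i≥r, start 0; Z[7]=2 grow→box=[7,9)
i=8: min(r-i=1, Z[1]=0)=0; Z[8]=0
i=9: i≥r, start 0; Z[9]=3 grow→box=[9,12)
i=10: min(r-i=2, Z[1]=0)=0; Z[10]=0
i=11: min(r-i=1, Z[2]=0)=0; Z[11]=0
i=12: i≥r, start 0; Z[12]=2 grow→box=[12,14)
i=13: min(r-i=1, Z[1]=0)=0; Z[13]=0

[14, 0, 0, 0, 2, 0, 1, 2, 0, 3, 0, 0, 2, 0]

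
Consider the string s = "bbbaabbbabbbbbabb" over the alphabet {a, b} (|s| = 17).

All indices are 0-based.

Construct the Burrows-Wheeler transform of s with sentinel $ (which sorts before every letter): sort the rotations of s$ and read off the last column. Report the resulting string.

rank  rotation            last
    0  $bbbaabbbabbbbbabb  b
    1  aabbbabbbbbabb$bbb  b
    2  abb$bbbaabbbabbbbb  b
    3  abbbabbbbbabb$bbba  a
    4  abbbbbabb$bbbaabbb  b
    5  b$bbbaabbbabbbbbab  b
    6  baabbbabbbbbabb$bb  b
    7  babb$bbbaabbbabbbb  b
    8  babbbbbabb$bbbaabb  b
    9  bb$bbbaabbbabbbbba  a
   10  bbaabbbabbbbbabb$b  b
   11  bbabb$bbbaabbbabbb  b
   12  bbabbbbbabb$bbbaab  b
   13  bbbaabbbabbbbbabb$  $
   14  bbbabb$bbbaabbbabb  b
   15  bbbabbbbbabb$bbbaa  a
   16  bbbbabb$bbbaabbbab  b
   17  bbbbbabb$bbbaabbba  a

bbbabbbbbabbb$baba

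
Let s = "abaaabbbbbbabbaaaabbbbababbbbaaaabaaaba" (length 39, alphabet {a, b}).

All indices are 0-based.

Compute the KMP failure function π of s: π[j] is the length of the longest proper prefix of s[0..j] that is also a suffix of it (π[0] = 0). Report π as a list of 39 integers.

[0, 0, 1, 1, 1, 2, 0, 0, 0, 0, 0, 1, 2, 0, 1, 1, 1, 1, 2, 0, 0, 0, 1, 2, 3, 2, 0, 0, 0, 1, 1, 1, 1, 2, 3, 4, 5, 6, 3]

π[0] = 0
j=1 s[j]='b': π[1]=0 (border '')
j=2 s[j]='a': π[2]=1 (border 'a')
j=3 s[j]='a': k: 1→0; π[3]=1 (border 'a')
j=4 s[j]='a': k: 1→0; π[4]=1 (border 'a')
j=5 s[j]='b': π[5]=2 (border 'ab')
j=6 s[j]='b': k: 2→0; π[6]=0 (border '')
j=7 s[j]='b': π[7]=0 (border '')
j=8 s[j]='b': π[8]=0 (border '')
j=9 s[j]='b': π[9]=0 (border '')
j=10 s[j]='b': π[10]=0 (border '')
j=11 s[j]='a': π[11]=1 (border 'a')
j=12 s[j]='b': π[12]=2 (border 'ab')
j=13 s[j]='b': k: 2→0; π[13]=0 (border '')
j=14 s[j]='a': π[14]=1 (border 'a')
j=15 s[j]='a': k: 1→0; π[15]=1 (border 'a')
j=16 s[j]='a': k: 1→0; π[16]=1 (border 'a')
j=17 s[j]='a': k: 1→0; π[17]=1 (border 'a')
j=18 s[j]='b': π[18]=2 (border 'ab')
j=19 s[j]='b': k: 2→0; π[19]=0 (border '')
j=20 s[j]='b': π[20]=0 (border '')
j=21 s[j]='b': π[21]=0 (border '')
j=22 s[j]='a': π[22]=1 (border 'a')
j=23 s[j]='b': π[23]=2 (border 'ab')
j=24 s[j]='a': π[24]=3 (border 'aba')
j=25 s[j]='b': k: 3→1; π[25]=2 (border 'ab')
j=26 s[j]='b': k: 2→0; π[26]=0 (border '')
j=27 s[j]='b': π[27]=0 (border '')
j=28 s[j]='b': π[28]=0 (border '')
j=29 s[j]='a': π[29]=1 (border 'a')
j=30 s[j]='a': k: 1→0; π[30]=1 (border 'a')
j=31 s[j]='a': k: 1→0; π[31]=1 (border 'a')
j=32 s[j]='a': k: 1→0; π[32]=1 (border 'a')
j=33 s[j]='b': π[33]=2 (border 'ab')
j=34 s[j]='a': π[34]=3 (border 'aba')
j=35 s[j]='a': π[35]=4 (border 'abaa')
j=36 s[j]='a': π[36]=5 (border 'abaaa')
j=37 s[j]='b': π[37]=6 (border 'abaaab')
j=38 s[j]='a': k: 6→2; π[38]=3 (border 'aba')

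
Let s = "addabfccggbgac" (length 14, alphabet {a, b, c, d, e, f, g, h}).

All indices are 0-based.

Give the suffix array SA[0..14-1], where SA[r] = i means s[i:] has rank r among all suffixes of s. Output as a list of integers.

rank→(start, suffix):
  0 → (3, 'abfccggbgac')
  1 → (12, 'ac')
  2 → (0, 'addabfccggbgac')
  3 → (4, 'bfccggbgac')
  4 → (10, 'bgac')
  5 → (13, 'c')
  6 → (6, 'ccggbgac')
  7 → (7, 'cggbgac')
  8 → (2, 'dabfccggbgac')
  9 → (1, 'ddabfccggbgac')
  10 → (5, 'fccggbgac')
  11 → (11, 'gac')
  12 → (9, 'gbgac')
  13 → (8, 'ggbgac')

[3, 12, 0, 4, 10, 13, 6, 7, 2, 1, 5, 11, 9, 8]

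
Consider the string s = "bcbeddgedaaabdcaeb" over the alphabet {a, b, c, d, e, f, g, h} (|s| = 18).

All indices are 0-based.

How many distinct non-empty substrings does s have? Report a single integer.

157

rank→(start, suffix):
  0 → (9, 'aaabdcaeb')
  1 → (10, 'aabdcaeb')
  2 → (11, 'abdcaeb')
  3 → (15, 'aeb')
  4 → (17, 'b')
  5 → (0, 'bcbeddgedaaabdcaeb')
  6 → (12, 'bdcaeb')
  7 → (2, 'beddgedaaabdcaeb')
  8 → (14, 'caeb')
  9 → (1, 'cbeddgedaaabdcaeb')
  10 → (8, 'daaabdcaeb')
  11 → (13, 'dcaeb')
  12 → (4, 'ddgedaaabdcaeb')
  13 → (5, 'dgedaaabdcaeb')
  14 → (16, 'eb')
  15 → (7, 'edaaabdcaeb')
  16 → (3, 'eddgedaaabdcaeb')
  17 → (6, 'gedaaabdcaeb')

SA = [9, 10, 11, 15, 17, 0, 12, 2, 14, 1, 8, 13, 4, 5, 16, 7, 3, 6]
[i] adj suffixes → lcp
  [1] 9/10 → 2 ('aa')
  [2] 10/11 → 1 ('a')
  [3] 11/15 → 1 ('a')
  [4] 15/17 → 0 ('')
  [5] 17/0 → 1 ('b')
  [6] 0/12 → 1 ('b')
  [7] 12/2 → 1 ('b')
  [8] 2/14 → 0 ('')
  [9] 14/1 → 1 ('c')
  [10] 1/8 → 0 ('')
  [11] 8/13 → 1 ('d')
  [12] 13/4 → 1 ('d')
  [13] 4/5 → 1 ('d')
  [14] 5/16 → 0 ('')
  [15] 16/7 → 1 ('e')
  [16] 7/3 → 2 ('ed')
  [17] 3/6 → 0 ('')

n(n+1)/2 = 18·19/2 = 171
Σ LCP = 0 + 2 + 1 + 1 + 0 + 1 + 1 + 1 + 0 + 1 + 0 + 1 + 1 + 1 + 0 + 1 + 2 + 0 = 14
distinct = 171 − 14 = 157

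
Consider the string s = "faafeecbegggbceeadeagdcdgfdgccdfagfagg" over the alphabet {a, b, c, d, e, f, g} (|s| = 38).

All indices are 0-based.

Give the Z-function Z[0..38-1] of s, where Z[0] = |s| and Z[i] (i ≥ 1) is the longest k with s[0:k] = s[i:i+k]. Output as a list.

Z[0]=38
i=1: fresh scan; Z[1]=0
i=2: fresh scan; Z[2]=0
i=3: fresh scan; Z[3]=1 extend→box=[3,4)
i=4: fresh scan; Z[4]=0
i=5: fresh scan; Z[5]=0
i=6: fresh scan; Z[6]=0
i=7: fresh scan; Z[7]=0
i=8: fresh scan; Z[8]=0
i=9: fresh scan; Z[9]=0
i=10: fresh scan; Z[10]=0
i=11: fresh scan; Z[11]=0
i=12: fresh scan; Z[12]=0
i=13: fresh scan; Z[13]=0
i=14: fresh scan; Z[14]=0
i=15: fresh scan; Z[15]=0
i=16: fresh scan; Z[16]=0
i=17: fresh scan; Z[17]=0
i=18: fresh scan; Z[18]=0
i=19: fresh scan; Z[19]=0
i=20: fresh scan; Z[20]=0
i=21: fresh scan; Z[21]=0
i=22: fresh scan; Z[22]=0
i=23: fresh scan; Z[23]=0
i=24: fresh scan; Z[24]=0
i=25: fresh scan; Z[25]=1 extend→box=[25,26)
i=26: fresh scan; Z[26]=0
i=27: fresh scan; Z[27]=0
i=28: fresh scan; Z[28]=0
i=29: fresh scan; Z[29]=0
i=30: fresh scan; Z[30]=0
i=31: fresh scan; Z[31]=2 extend→box=[31,33)
i=32: min(r-i=1, Z[1]=0)=0; Z[32]=0
i=33: fresh scan; Z[33]=0
i=34: fresh scan; Z[34]=2 extend→box=[34,36)
i=35: min(r-i=1, Z[1]=0)=0; Z[35]=0
i=36: fresh scan; Z[36]=0
i=37: fresh scan; Z[37]=0

[38, 0, 0, 1, 0, 0, 0, 0, 0, 0, 0, 0, 0, 0, 0, 0, 0, 0, 0, 0, 0, 0, 0, 0, 0, 1, 0, 0, 0, 0, 0, 2, 0, 0, 2, 0, 0, 0]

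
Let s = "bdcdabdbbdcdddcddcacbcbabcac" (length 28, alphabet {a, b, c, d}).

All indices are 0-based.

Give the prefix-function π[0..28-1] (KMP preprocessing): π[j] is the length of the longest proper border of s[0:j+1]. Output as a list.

π[0] = 0
j=1 s[j]='d': π[1]=0 (border '')
j=2 s[j]='c': π[2]=0 (border '')
j=3 s[j]='d': π[3]=0 (border '')
j=4 s[j]='a': π[4]=0 (border '')
j=5 s[j]='b': π[5]=1 (border 'b')
j=6 s[j]='d': π[6]=2 (border 'bd')
j=7 s[j]='b': k: 2→0; π[7]=1 (border 'b')
j=8 s[j]='b': k: 1→0; π[8]=1 (border 'b')
j=9 s[j]='d': π[9]=2 (border 'bd')
j=10 s[j]='c': π[10]=3 (border 'bdc')
j=11 s[j]='d': π[11]=4 (border 'bdcd')
j=12 s[j]='d': k: 4→0; π[12]=0 (border '')
j=13 s[j]='d': π[13]=0 (border '')
j=14 s[j]='c': π[14]=0 (border '')
j=15 s[j]='d': π[15]=0 (border '')
j=16 s[j]='d': π[16]=0 (border '')
j=17 s[j]='c': π[17]=0 (border '')
j=18 s[j]='a': π[18]=0 (border '')
j=19 s[j]='c': π[19]=0 (border '')
j=20 s[j]='b': π[20]=1 (border 'b')
j=21 s[j]='c': k: 1→0; π[21]=0 (border '')
j=22 s[j]='b': π[22]=1 (border 'b')
j=23 s[j]='a': k: 1→0; π[23]=0 (border '')
j=24 s[j]='b': π[24]=1 (border 'b')
j=25 s[j]='c': k: 1→0; π[25]=0 (border '')
j=26 s[j]='a': π[26]=0 (border '')
j=27 s[j]='c': π[27]=0 (border '')

[0, 0, 0, 0, 0, 1, 2, 1, 1, 2, 3, 4, 0, 0, 0, 0, 0, 0, 0, 0, 1, 0, 1, 0, 1, 0, 0, 0]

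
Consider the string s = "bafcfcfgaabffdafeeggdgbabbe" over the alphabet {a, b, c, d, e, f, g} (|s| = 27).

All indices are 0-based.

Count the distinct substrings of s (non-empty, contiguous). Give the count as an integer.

352

sorted suffixes:
  #0 SA[0]=8  'aabffdafeeggdgbabbe'
  #1 SA[1]=23  'abbe'
  #2 SA[2]=9  'abffdafeeggdgbabbe'
  #3 SA[3]=1  'afcfcfgaabffdafeeggdgbabbe'
  #4 SA[4]=14  'afeeggdgbabbe'
  #5 SA[5]=22  'babbe'
  #6 SA[6]=0  'bafcfcfgaabffdafeeggdgbabbe'
  #7 SA[7]=24  'bbe'
  #8 SA[8]=25  'be'
  #9 SA[9]=10  'bffdafeeggdgbabbe'
  #10 SA[10]=3  'cfcfgaabffdafeeggdgbabbe'
  #11 SA[11]=5  'cfgaabffdafeeggdgbabbe'
  #12 SA[12]=13  'dafeeggdgbabbe'
  #13 SA[13]=20  'dgbabbe'
  #14 SA[14]=26  'e'
  #15 SA[15]=16  'eeggdgbabbe'
  #16 SA[16]=17  'eggdgbabbe'
  #17 SA[17]=2  'fcfcfgaabffdafeeggdgbabbe'
  #18 SA[18]=4  'fcfgaabffdafeeggdgbabbe'
  #19 SA[19]=12  'fdafeeggdgbabbe'
  #20 SA[20]=15  'feeggdgbabbe'
  #21 SA[21]=11  'ffdafeeggdgbabbe'
  #22 SA[22]=6  'fgaabffdafeeggdgbabbe'
  #23 SA[23]=7  'gaabffdafeeggdgbabbe'
  #24 SA[24]=21  'gbabbe'
  #25 SA[25]=19  'gdgbabbe'
  #26 SA[26]=18  'ggdgbabbe'

SA = [8, 23, 9, 1, 14, 22, 0, 24, 25, 10, 3, 5, 13, 20, 26, 16, 17, 2, 4, 12, 15, 11, 6, 7, 21, 19, 18]
i: (SA[i-1],SA[i]) lcp shared
  1: (8,23) 1 'a'
  2: (23,9) 2 'ab'
  3: (9,1) 1 'a'
  4: (1,14) 2 'af'
  5: (14,22) 0 ''
  6: (22,0) 2 'ba'
  7: (0,24) 1 'b'
  8: (24,25) 1 'b'
  9: (25,10) 1 'b'
  10: (10,3) 0 ''
  11: (3,5) 2 'cf'
  12: (5,13) 0 ''
  13: (13,20) 1 'd'
  14: (20,26) 0 ''
  15: (26,16) 1 'e'
  16: (16,17) 1 'e'
  17: (17,2) 0 ''
  18: (2,4) 3 'fcf'
  19: (4,12) 1 'f'
  20: (12,15) 1 'f'
  21: (15,11) 1 'f'
  22: (11,6) 1 'f'
  23: (6,7) 0 ''
  24: (7,21) 1 'g'
  25: (21,19) 1 'g'
  26: (19,18) 1 'g'

n(n+1)/2 = 27·28/2 = 378
Σ LCP = 0 + 1 + 2 + 1 + 2 + 0 + 2 + 1 + 1 + 1 + 0 + 2 + 0 + 1 + 0 + 1 + 1 + 0 + 3 + 1 + 1 + 1 + 1 + 0 + 1 + 1 + 1 = 26
distinct = 378 − 26 = 352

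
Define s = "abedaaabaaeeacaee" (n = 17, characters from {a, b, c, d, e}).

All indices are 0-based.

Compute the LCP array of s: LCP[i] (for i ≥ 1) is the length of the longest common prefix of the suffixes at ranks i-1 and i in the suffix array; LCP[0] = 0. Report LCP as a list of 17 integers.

[0, 2, 2, 1, 2, 1, 1, 3, 0, 1, 0, 0, 0, 1, 1, 1, 2]

sorted suffixes:
  #0 SA[0]=4  'aaabaaeeacaee'
  #1 SA[1]=5  'aabaaeeacaee'
  #2 SA[2]=8  'aaeeacaee'
  #3 SA[3]=6  'abaaeeacaee'
  #4 SA[4]=0  'abedaaabaaeeacaee'
  #5 SA[5]=12  'acaee'
  #6 SA[6]=14  'aee'
  #7 SA[7]=9  'aeeacaee'
  #8 SA[8]=7  'baaeeacaee'
  #9 SA[9]=1  'bedaaabaaeeacaee'
  #10 SA[10]=13  'caee'
  #11 SA[11]=3  'daaabaaeeacaee'
  #12 SA[12]=16  'e'
  #13 SA[13]=11  'eacaee'
  #14 SA[14]=2  'edaaabaaeeacaee'
  #15 SA[15]=15  'ee'
  #16 SA[16]=10  'eeacaee'

SA = [4, 5, 8, 6, 0, 12, 14, 9, 7, 1, 13, 3, 16, 11, 2, 15, 10]
i: (SA[i-1],SA[i]) lcp shared
  1: (4,5) 2 'aa'
  2: (5,8) 2 'aa'
  3: (8,6) 1 'a'
  4: (6,0) 2 'ab'
  5: (0,12) 1 'a'
  6: (12,14) 1 'a'
  7: (14,9) 3 'aee'
  8: (9,7) 0 ''
  9: (7,1) 1 'b'
  10: (1,13) 0 ''
  11: (13,3) 0 ''
  12: (3,16) 0 ''
  13: (16,11) 1 'e'
  14: (11,2) 1 'e'
  15: (2,15) 1 'e'
  16: (15,10) 2 'ee'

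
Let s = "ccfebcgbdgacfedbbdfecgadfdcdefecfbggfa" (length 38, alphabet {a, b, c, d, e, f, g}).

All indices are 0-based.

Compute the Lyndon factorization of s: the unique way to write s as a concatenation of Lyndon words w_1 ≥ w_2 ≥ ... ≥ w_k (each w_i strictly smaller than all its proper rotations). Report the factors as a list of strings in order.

emit factor 1: 'ccfe' (i=0, period=4)
emit factor 2: 'bcgbdg' (i=4, period=6)
emit factor 3: 'acfedbbdfecgadfdcdefecfbggf' (i=10, period=27)
emit factor 4: 'a' (i=37, period=1)

["ccfe", "bcgbdg", "acfedbbdfecgadfdcdefecfbggf", "a"]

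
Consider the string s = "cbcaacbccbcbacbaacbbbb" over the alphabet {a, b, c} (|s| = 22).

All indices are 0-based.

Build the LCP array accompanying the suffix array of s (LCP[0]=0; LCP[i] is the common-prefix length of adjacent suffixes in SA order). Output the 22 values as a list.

[0, 4, 1, 3, 3, 0, 1, 2, 1, 2, 3, 1, 2, 2, 0, 1, 3, 2, 2, 3, 3, 1]

rank→(start, suffix):
  0 → (15, 'aacbbbb')
  1 → (3, 'aacbccbcbacbaacbbbb')
  2 → (12, 'acbaacbbbb')
  3 → (16, 'acbbbb')
  4 → (4, 'acbccbcbacbaacbbbb')
  5 → (21, 'b')
  6 → (14, 'baacbbbb')
  7 → (11, 'bacbaacbbbb')
  8 → (20, 'bb')
  9 → (19, 'bbb')
  10 → (18, 'bbbb')
  11 → (1, 'bcaacbccbcbacbaacbbbb')
  12 → (9, 'bcbacbaacbbbb')
  13 → (6, 'bccbcbacbaacbbbb')
  14 → (2, 'caacbccbcbacbaacbbbb')
  15 → (13, 'cbaacbbbb')
  16 → (10, 'cbacbaacbbbb')
  17 → (17, 'cbbbb')
  18 → (0, 'cbcaacbccbcbacbaacbbbb')
  19 → (8, 'cbcbacbaacbbbb')
  20 → (5, 'cbccbcbacbaacbbbb')
  21 → (7, 'ccbcbacbaacbbbb')

SA = [15, 3, 12, 16, 4, 21, 14, 11, 20, 19, 18, 1, 9, 6, 2, 13, 10, 17, 0, 8, 5, 7]
i: (SA[i-1],SA[i]) lcp shared
  1: (15,3) 4 'aacb'
  2: (3,12) 1 'a'
  3: (12,16) 3 'acb'
  4: (16,4) 3 'acb'
  5: (4,21) 0 ''
  6: (21,14) 1 'b'
  7: (14,11) 2 'ba'
  8: (11,20) 1 'b'
  9: (20,19) 2 'bb'
  10: (19,18) 3 'bbb'
  11: (18,1) 1 'b'
  12: (1,9) 2 'bc'
  13: (9,6) 2 'bc'
  14: (6,2) 0 ''
  15: (2,13) 1 'c'
  16: (13,10) 3 'cba'
  17: (10,17) 2 'cb'
  18: (17,0) 2 'cb'
  19: (0,8) 3 'cbc'
  20: (8,5) 3 'cbc'
  21: (5,7) 1 'c'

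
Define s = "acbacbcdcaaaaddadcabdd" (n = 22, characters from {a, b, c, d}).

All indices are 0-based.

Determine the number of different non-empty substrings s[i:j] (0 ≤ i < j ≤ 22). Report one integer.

224

rank | idx | suffix
   0 |   9 | aaaaddadcabdd
   1 |  10 | aaaddadcabdd
   2 |  11 | aaddadcabdd
   3 |  18 | abdd
   4 |   0 | acbacbcdcaaaaddadcabdd
   5 |   3 | acbcdcaaaaddadcabdd
   6 |  15 | adcabdd
   7 |  12 | addadcabdd
   8 |   2 | bacbcdcaaaaddadcabdd
   9 |   5 | bcdcaaaaddadcabdd
  10 |  19 | bdd
  11 |   8 | caaaaddadcabdd
  12 |  17 | cabdd
  13 |   1 | cbacbcdcaaaaddadcabdd
  14 |   4 | cbcdcaaaaddadcabdd
  15 |   6 | cdcaaaaddadcabdd
  16 |  21 | d
  17 |  14 | dadcabdd
  18 |   7 | dcaaaaddadcabdd
  19 |  16 | dcabdd
  20 |  20 | dd
  21 |  13 | ddadcabdd

SA = [9, 10, 11, 18, 0, 3, 15, 12, 2, 5, 19, 8, 17, 1, 4, 6, 21, 14, 7, 16, 20, 13]
[i] adj suffixes → lcp
  [1] 9/10 → 3 ('aaa')
  [2] 10/11 → 2 ('aa')
  [3] 11/18 → 1 ('a')
  [4] 18/0 → 1 ('a')
  [5] 0/3 → 3 ('acb')
  [6] 3/15 → 1 ('a')
  [7] 15/12 → 2 ('ad')
  [8] 12/2 → 0 ('')
  [9] 2/5 → 1 ('b')
  [10] 5/19 → 1 ('b')
  [11] 19/8 → 0 ('')
  [12] 8/17 → 2 ('ca')
  [13] 17/1 → 1 ('c')
  [14] 1/4 → 2 ('cb')
  [15] 4/6 → 1 ('c')
  [16] 6/21 → 0 ('')
  [17] 21/14 → 1 ('d')
  [18] 14/7 → 1 ('d')
  [19] 7/16 → 3 ('dca')
  [20] 16/20 → 1 ('d')
  [21] 20/13 → 2 ('dd')

n(n+1)/2 = 22·23/2 = 253
Σ LCP = 0 + 3 + 2 + 1 + 1 + 3 + 1 + 2 + 0 + 1 + 1 + 0 + 2 + 1 + 2 + 1 + 0 + 1 + 1 + 3 + 1 + 2 = 29
distinct = 253 − 29 = 224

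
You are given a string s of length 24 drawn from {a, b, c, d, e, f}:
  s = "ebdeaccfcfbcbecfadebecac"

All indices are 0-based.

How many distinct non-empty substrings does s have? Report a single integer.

274

rank | idx | suffix
   0 |  22 | ac
   1 |   4 | accfcfbcbecfadebecac
   2 |  16 | adebecac
   3 |  10 | bcbecfadebecac
   4 |   1 | bdeaccfcfbcbecfadebecac
   5 |  19 | becac
   6 |  12 | becfadebecac
   7 |  23 | c
   8 |  21 | cac
   9 |  11 | cbecfadebecac
  10 |   5 | ccfcfbcbecfadebecac
  11 |  14 | cfadebecac
  12 |   8 | cfbcbecfadebecac
  13 |   6 | cfcfbcbecfadebecac
  14 |   2 | deaccfcfbcbecfadebecac
  15 |  17 | debecac
  16 |   3 | eaccfcfbcbecfadebecac
  17 |   0 | ebdeaccfcfbcbecfadebecac
  18 |  18 | ebecac
  19 |  20 | ecac
  20 |  13 | ecfadebecac
  21 |  15 | fadebecac
  22 |   9 | fbcbecfadebecac
  23 |   7 | fcfbcbecfadebecac

SA = [22, 4, 16, 10, 1, 19, 12, 23, 21, 11, 5, 14, 8, 6, 2, 17, 3, 0, 18, 20, 13, 15, 9, 7]
i: (SA[i-1],SA[i]) lcp shared
  1: (22,4) 2 'ac'
  2: (4,16) 1 'a'
  3: (16,10) 0 ''
  4: (10,1) 1 'b'
  5: (1,19) 1 'b'
  6: (19,12) 3 'bec'
  7: (12,23) 0 ''
  8: (23,21) 1 'c'
  9: (21,11) 1 'c'
  10: (11,5) 1 'c'
  11: (5,14) 1 'c'
  12: (14,8) 2 'cf'
  13: (8,6) 2 'cf'
  14: (6,2) 0 ''
  15: (2,17) 2 'de'
  16: (17,3) 0 ''
  17: (3,0) 1 'e'
  18: (0,18) 2 'eb'
  19: (18,20) 1 'e'
  20: (20,13) 2 'ec'
  21: (13,15) 0 ''
  22: (15,9) 1 'f'
  23: (9,7) 1 'f'

n(n+1)/2 = 24·25/2 = 300
Σ LCP = 0 + 2 + 1 + 0 + 1 + 1 + 3 + 0 + 1 + 1 + 1 + 1 + 2 + 2 + 0 + 2 + 0 + 1 + 2 + 1 + 2 + 0 + 1 + 1 = 26
distinct = 300 − 26 = 274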